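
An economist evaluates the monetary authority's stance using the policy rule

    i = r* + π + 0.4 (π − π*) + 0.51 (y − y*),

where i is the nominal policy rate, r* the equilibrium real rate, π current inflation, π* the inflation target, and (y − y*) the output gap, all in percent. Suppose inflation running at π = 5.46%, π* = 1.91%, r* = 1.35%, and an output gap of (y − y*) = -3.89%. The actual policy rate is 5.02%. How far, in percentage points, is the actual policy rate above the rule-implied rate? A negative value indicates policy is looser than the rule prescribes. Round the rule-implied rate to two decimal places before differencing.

-1.23 pp

i = 1.35 + 5.46 + 0.4 × (5.46 − 1.91) + 0.51 × (-3.89)
   = 1.35 + 5.46 + 1.42 − 1.9839 = 6.25
Deviation = 5.02 − 6.25 = -1.23 pp.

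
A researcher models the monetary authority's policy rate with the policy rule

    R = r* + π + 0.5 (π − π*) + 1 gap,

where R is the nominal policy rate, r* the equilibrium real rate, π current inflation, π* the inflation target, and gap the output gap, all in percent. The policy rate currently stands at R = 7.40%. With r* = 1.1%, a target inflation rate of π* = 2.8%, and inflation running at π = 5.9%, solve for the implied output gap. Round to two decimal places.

-1.15%

1 gap = 7.40 − 1.1 − 5.9 − 0.5 × (5.9 − 2.8) = -1.15
gap = -1.15 / 1 = -1.15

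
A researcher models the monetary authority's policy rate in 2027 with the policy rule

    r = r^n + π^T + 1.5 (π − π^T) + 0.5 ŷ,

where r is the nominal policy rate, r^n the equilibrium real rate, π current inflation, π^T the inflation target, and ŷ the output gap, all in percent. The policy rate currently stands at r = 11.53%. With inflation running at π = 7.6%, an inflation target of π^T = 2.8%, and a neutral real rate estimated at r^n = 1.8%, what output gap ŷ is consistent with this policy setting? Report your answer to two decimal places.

0.5 ŷ = 11.53 − 1.8 − 2.8 − 1.5 × (7.6 − 2.8) = -0.27
ŷ = -0.27 / 0.5 = -0.54

-0.54%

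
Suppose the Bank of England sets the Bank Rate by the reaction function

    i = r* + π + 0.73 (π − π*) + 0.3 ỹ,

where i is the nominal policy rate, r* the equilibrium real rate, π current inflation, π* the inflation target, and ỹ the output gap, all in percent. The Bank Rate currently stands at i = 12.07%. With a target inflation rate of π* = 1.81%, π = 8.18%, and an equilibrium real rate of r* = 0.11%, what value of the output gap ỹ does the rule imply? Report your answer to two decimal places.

0.3 ỹ = 12.07 − 0.11 − 8.18 − 0.73 × (8.18 − 1.81) = -0.8701
ỹ = -0.8701 / 0.3 = -2.90

-2.90%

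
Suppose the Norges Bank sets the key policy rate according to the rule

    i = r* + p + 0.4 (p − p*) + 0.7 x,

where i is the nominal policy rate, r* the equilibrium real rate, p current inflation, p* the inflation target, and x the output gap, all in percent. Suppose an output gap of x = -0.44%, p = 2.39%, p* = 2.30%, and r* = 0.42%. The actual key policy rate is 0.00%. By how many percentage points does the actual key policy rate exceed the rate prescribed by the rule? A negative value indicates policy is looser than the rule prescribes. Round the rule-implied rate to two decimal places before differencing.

i = 0.42 + 2.39 + 0.4 × (2.39 − 2.30) + 0.7 × (-0.44)
   = 0.42 + 2.39 + 0.036 − 0.308 = 2.54
Deviation = 0.00 − 2.54 = -2.54 pp.

-2.54 pp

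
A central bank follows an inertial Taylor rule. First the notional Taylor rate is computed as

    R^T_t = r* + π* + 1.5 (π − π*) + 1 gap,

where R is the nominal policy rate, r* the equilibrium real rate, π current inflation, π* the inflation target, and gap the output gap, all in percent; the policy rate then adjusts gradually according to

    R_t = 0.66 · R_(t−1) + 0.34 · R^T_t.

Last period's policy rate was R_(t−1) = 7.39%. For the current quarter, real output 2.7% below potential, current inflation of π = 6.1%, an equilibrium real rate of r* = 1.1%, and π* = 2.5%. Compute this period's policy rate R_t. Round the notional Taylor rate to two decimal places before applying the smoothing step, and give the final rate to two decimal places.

Output 2.7% below potential → gap = -2.7.
R^T_t = 1.1 + 2.5 + 1.5 × (6.1 − 2.5) + 1 × (-2.7)
   = 1.1 + 2.5 + 5.4 − 2.7 = 6.30
R_t = 0.66 × 7.39 + 0.34 × 6.30 = 4.8774 + 2.142 = 7.02

7.02%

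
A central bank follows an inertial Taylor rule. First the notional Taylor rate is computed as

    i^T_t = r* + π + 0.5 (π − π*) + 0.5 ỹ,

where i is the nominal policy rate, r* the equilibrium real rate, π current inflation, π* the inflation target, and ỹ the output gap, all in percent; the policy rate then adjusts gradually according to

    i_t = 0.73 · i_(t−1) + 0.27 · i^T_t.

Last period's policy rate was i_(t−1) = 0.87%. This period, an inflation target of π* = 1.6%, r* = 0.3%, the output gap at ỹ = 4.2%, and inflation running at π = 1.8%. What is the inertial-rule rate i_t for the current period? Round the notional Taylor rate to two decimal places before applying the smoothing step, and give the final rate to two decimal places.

i^T_t = 0.3 + 1.8 + 0.5 × (1.8 − 1.6) + 0.5 × 4.2
   = 0.3 + 1.8 + 0.1 + 2.1 = 4.30
i_t = 0.73 × 0.87 + 0.27 × 4.30 = 0.6351 + 1.161 = 1.80

1.80%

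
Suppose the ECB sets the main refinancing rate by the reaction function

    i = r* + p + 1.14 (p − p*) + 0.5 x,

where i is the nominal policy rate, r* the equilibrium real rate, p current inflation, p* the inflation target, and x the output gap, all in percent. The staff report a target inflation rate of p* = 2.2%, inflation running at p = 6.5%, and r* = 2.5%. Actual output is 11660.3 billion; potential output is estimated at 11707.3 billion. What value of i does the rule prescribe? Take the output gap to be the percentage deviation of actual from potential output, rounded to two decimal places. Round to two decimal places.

Output gap = 100 × (11660.3 − 11707.3) / 11707.3 = -0.40%.
i = 2.50 + 6.50 + 1.14 × (6.50 − 2.20) + 0.5 × (-0.40)
   = 2.50 + 6.5 + 4.902 − 0.2 = 13.70

13.70%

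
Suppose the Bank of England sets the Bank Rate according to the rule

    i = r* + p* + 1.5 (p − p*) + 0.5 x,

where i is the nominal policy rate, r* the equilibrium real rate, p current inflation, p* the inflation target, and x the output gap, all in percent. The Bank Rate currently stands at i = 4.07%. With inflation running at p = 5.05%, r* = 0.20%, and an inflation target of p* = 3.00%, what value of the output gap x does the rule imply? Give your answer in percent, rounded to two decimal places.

0.5 x = 4.07 − 0.20 − 3.00 − 1.5 × (5.05 − 3.00) = -2.205
x = -2.205 / 0.5 = -4.41

-4.41%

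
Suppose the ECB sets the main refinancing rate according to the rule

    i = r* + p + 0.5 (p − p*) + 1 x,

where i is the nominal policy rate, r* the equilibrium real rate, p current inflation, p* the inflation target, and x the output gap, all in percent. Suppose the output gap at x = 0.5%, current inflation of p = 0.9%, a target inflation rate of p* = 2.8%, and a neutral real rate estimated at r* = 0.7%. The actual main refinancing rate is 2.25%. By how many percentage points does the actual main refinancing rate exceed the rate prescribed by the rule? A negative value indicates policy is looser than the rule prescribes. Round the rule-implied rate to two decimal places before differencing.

i = 0.7 + 0.9 + 0.5 × (0.9 − 2.8) + 1 × 0.5
   = 0.7 + 0.9 − 0.95 + 0.5 = 1.15
Deviation = 2.25 − 1.15 = 1.10 pp.

1.10 pp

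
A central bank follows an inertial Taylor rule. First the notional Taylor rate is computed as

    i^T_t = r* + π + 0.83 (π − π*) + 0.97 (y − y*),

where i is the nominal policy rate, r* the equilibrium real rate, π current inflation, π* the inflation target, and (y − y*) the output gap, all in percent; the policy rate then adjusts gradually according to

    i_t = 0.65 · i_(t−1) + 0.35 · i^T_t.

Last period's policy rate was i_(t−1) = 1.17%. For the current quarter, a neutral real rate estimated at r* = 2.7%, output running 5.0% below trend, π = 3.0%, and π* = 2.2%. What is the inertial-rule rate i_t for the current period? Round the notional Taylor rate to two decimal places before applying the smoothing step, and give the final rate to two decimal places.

1.29%

Output 5.0% below potential → (y − y*) = -5.0.
i^T_t = 2.7 + 3.0 + 0.83 × (3.0 − 2.2) + 0.97 × (-5.0)
   = 2.7 + 3 + 0.664 − 4.85 = 1.51
i_t = 0.65 × 1.17 + 0.35 × 1.51 = 0.7605 + 0.5285 = 1.29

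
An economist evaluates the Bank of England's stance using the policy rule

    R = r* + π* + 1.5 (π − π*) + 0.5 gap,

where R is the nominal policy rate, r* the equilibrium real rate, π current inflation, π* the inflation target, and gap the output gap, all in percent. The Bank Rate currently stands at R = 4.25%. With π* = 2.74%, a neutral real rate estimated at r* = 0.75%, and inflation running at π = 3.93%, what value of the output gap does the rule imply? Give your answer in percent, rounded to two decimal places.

0.5 gap = 4.25 − 0.75 − 2.74 − 1.5 × (3.93 − 2.74) = -1.025
gap = -1.025 / 0.5 = -2.05

-2.05%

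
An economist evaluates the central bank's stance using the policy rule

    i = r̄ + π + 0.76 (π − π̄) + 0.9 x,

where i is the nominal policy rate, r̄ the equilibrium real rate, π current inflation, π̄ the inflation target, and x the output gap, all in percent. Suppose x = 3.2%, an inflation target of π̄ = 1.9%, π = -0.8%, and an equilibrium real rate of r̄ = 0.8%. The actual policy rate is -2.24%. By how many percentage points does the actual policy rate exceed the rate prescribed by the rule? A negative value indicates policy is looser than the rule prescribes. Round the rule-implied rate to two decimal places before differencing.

-3.07 pp

i = 0.8 + (-0.8) + 0.76 × (-0.8 − 1.9) + 0.9 × 3.2
   = 0.8 − 0.8 − 2.052 + 2.88 = 0.83
Deviation = -2.24 − 0.83 = -3.07 pp.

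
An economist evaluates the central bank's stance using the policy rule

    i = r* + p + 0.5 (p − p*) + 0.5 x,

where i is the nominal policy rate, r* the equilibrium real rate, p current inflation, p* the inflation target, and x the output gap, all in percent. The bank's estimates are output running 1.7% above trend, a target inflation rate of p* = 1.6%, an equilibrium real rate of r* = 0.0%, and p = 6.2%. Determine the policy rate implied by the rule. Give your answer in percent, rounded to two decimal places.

Output 1.7% above potential → x = 1.7.
i = 0.0 + 6.2 + 0.5 × (6.2 − 1.6) + 0.5 × 1.7
   = 0.0 + 6.2 + 2.3 + 0.85 = 9.35

9.35%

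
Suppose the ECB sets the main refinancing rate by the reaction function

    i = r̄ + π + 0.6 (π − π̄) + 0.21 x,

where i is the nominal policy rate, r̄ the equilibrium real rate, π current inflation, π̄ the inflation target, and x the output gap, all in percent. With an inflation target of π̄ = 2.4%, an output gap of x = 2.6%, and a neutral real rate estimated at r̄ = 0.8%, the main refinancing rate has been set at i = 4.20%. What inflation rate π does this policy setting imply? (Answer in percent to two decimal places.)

Collecting π: i = r̄ + (1 + 0.6) π − 0.6 π̄ + 0.21 x
1.6 π = 4.20 − 0.8 + 0.6 × 2.4 − 0.21 × 2.6 = 4.294
π = 4.294 / 1.6 = 2.68

2.68%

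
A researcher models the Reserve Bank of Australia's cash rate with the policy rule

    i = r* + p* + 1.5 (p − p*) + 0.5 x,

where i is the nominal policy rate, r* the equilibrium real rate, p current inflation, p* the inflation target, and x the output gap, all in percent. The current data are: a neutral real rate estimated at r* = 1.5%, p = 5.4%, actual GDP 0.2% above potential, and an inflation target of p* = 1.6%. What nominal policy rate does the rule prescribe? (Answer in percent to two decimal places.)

Output 0.2% above potential → x = 0.2.
i = 1.5 + 1.6 + 1.5 × (5.4 − 1.6) + 0.5 × 0.2
   = 1.5 + 1.6 + 5.7 + 0.1 = 8.90

8.90%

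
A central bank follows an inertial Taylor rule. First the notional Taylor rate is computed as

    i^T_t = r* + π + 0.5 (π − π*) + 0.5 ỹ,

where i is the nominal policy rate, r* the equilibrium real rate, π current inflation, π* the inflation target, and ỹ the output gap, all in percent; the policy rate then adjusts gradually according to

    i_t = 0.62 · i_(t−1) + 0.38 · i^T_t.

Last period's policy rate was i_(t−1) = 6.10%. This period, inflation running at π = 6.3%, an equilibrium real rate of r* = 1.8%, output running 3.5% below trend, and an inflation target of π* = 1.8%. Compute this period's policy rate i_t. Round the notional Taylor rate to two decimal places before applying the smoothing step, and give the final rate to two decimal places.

Output 3.5% below potential → ỹ = -3.5.
i^T_t = 1.8 + 6.3 + 0.5 × (6.3 − 1.8) + 0.5 × (-3.5)
   = 1.8 + 6.3 + 2.25 − 1.75 = 8.60
i_t = 0.62 × 6.10 + 0.38 × 8.60 = 3.782 + 3.268 = 7.05

7.05%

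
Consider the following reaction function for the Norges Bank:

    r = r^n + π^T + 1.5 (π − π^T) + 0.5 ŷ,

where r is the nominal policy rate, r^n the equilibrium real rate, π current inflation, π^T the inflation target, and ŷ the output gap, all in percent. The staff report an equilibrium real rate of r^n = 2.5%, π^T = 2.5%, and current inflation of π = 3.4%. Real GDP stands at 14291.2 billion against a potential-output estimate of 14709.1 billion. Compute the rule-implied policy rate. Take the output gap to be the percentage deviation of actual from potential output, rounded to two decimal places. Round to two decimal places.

Output gap = 100 × (14291.2 − 14709.1) / 14709.1 = -2.84%.
r = 2.50 + 2.50 + 1.5 × (3.40 − 2.50) + 0.5 × (-2.84)
   = 2.50 + 2.5 + 1.35 − 1.42 = 4.93

4.93%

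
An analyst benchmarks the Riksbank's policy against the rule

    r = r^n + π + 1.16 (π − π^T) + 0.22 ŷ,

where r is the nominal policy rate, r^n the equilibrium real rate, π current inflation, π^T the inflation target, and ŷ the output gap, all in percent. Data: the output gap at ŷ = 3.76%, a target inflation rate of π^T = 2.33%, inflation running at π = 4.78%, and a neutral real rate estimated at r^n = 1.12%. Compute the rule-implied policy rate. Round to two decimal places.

9.57%

r = 1.12 + 4.78 + 1.16 × (4.78 − 2.33) + 0.22 × 3.76
   = 1.12 + 4.78 + 2.842 + 0.8272 = 9.57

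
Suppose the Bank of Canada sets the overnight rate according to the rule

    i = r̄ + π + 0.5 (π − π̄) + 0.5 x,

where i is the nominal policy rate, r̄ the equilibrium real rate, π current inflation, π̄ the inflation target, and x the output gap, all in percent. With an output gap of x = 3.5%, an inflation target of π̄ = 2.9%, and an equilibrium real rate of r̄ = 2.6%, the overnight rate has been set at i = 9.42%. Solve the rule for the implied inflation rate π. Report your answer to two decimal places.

Collecting π: i = r̄ + (1 + 0.5) π − 0.5 π̄ + 0.5 x
1.5 π = 9.42 − 2.6 + 0.5 × 2.9 − 0.5 × 3.5 = 6.52
π = 6.52 / 1.5 = 4.35

4.35%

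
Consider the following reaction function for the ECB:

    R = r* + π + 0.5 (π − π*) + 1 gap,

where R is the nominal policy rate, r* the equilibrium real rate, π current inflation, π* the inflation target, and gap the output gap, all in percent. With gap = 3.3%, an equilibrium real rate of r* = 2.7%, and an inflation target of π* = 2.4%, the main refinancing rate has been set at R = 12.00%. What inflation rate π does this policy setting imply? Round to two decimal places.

Collecting π: R = r* + (1 + 0.5) π − 0.5 π* + 1 gap
1.5 π = 12.00 − 2.7 + 0.5 × 2.4 − 1 × 3.3 = 7.2
π = 7.2 / 1.5 = 4.80

4.80%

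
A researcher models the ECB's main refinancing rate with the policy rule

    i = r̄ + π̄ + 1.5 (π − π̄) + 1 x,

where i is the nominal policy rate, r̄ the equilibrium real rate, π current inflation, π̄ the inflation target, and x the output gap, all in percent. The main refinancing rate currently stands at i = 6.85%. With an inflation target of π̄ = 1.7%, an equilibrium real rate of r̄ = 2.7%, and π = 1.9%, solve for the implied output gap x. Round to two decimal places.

2.15%

1 x = 6.85 − 2.7 − 1.7 − 1.5 × (1.9 − 1.7) = 2.15
x = 2.15 / 1 = 2.15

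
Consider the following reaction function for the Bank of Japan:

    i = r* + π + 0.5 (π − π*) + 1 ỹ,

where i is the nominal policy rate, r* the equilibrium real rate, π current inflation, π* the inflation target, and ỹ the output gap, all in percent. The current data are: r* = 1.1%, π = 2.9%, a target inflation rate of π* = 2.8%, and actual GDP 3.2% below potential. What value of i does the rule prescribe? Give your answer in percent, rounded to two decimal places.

0.85%

Output 3.2% below potential → ỹ = -3.2.
i = 1.1 + 2.9 + 0.5 × (2.9 − 2.8) + 1 × (-3.2)
   = 1.1 + 2.9 + 0.05 − 3.2 = 0.85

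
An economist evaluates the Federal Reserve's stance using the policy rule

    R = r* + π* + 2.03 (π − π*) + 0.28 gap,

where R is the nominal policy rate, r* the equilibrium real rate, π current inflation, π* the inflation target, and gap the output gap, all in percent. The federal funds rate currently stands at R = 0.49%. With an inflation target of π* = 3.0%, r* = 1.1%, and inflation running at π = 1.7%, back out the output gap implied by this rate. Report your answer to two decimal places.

0.28 gap = 0.49 − 1.1 − 3.0 − 2.03 × (1.7 − 3.0) = -0.971
gap = -0.971 / 0.28 = -3.47

-3.47%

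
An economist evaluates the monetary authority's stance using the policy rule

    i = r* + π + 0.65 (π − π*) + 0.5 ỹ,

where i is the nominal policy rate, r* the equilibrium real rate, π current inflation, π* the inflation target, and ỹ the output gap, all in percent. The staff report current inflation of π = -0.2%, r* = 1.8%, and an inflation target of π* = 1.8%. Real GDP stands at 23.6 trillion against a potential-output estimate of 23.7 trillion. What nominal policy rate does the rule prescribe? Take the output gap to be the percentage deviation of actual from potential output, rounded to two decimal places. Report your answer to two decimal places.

0.09%

Output gap = 100 × (23.6 − 23.7) / 23.7 = -0.42%.
i = 1.80 + (-0.20) + 0.65 × (-0.20 − 1.80) + 0.5 × (-0.42)
   = 1.80 − 0.2 − 1.3 − 0.21 = 0.09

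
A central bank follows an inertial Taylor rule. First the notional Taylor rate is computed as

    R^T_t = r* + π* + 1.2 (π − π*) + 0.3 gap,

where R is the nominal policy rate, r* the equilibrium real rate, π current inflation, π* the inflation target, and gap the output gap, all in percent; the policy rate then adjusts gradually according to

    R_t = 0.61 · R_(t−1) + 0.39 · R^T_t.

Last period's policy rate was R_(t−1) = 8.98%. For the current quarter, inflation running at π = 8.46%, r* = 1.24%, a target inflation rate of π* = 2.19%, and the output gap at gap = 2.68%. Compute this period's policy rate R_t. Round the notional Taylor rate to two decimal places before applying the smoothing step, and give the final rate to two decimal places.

R^T_t = 1.24 + 2.19 + 1.2 × (8.46 − 2.19) + 0.3 × 2.68
   = 1.24 + 2.19 + 7.524 + 0.804 = 11.76
R_t = 0.61 × 8.98 + 0.39 × 11.76 = 5.4778 + 4.5864 = 10.06

10.06%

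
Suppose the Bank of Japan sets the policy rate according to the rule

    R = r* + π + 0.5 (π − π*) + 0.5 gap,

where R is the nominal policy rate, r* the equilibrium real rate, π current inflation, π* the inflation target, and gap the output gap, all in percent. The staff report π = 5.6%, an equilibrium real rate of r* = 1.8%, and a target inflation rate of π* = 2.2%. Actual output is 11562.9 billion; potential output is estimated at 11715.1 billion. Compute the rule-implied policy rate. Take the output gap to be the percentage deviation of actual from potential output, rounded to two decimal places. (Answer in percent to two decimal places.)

8.45%

Output gap = 100 × (11562.9 − 11715.1) / 11715.1 = -1.30%.
R = 1.80 + 5.60 + 0.5 × (5.60 − 2.20) + 0.5 × (-1.30)
   = 1.80 + 5.6 + 1.7 − 0.65 = 8.45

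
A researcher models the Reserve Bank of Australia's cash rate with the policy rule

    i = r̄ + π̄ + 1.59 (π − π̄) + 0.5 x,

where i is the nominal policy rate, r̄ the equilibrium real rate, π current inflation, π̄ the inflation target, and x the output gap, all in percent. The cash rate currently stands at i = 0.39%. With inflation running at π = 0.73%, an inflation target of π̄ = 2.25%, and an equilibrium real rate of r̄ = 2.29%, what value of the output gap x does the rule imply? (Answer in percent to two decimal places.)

0.5 x = 0.39 − 2.29 − 2.25 − 1.59 × (0.73 − 2.25) = -1.7332
x = -1.7332 / 0.5 = -3.47

-3.47%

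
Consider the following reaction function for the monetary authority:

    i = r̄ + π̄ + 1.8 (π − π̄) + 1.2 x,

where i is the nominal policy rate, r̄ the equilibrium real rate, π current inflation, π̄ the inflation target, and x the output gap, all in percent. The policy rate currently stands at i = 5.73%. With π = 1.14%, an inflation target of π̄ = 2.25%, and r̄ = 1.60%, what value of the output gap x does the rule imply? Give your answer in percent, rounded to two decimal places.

3.23%

1.2 x = 5.73 − 1.60 − 2.25 − 1.8 × (1.14 − 2.25) = 3.878
x = 3.878 / 1.2 = 3.23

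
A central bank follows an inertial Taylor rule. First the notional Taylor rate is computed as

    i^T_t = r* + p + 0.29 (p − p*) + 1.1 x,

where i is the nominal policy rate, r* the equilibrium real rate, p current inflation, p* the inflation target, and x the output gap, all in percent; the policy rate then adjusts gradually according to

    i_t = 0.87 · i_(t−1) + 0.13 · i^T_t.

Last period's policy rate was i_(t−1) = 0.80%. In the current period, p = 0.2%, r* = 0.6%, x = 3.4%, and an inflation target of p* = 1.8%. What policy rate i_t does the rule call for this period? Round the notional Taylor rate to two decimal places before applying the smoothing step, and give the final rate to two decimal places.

1.23%

i^T_t = 0.6 + 0.2 + 0.29 × (0.2 − 1.8) + 1.1 × 3.4
   = 0.6 + 0.2 − 0.464 + 3.74 = 4.08
i_t = 0.87 × 0.80 + 0.13 × 4.08 = 0.696 + 0.5304 = 1.23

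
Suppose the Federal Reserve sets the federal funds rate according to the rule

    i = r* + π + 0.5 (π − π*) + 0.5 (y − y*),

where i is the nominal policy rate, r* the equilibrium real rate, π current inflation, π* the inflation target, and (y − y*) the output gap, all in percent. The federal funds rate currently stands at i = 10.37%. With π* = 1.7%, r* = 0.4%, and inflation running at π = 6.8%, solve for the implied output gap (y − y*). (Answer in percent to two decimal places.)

0.5 (y − y*) = 10.37 − 0.4 − 6.8 − 0.5 × (6.8 − 1.7) = 0.62
(y − y*) = 0.62 / 0.5 = 1.24

1.24%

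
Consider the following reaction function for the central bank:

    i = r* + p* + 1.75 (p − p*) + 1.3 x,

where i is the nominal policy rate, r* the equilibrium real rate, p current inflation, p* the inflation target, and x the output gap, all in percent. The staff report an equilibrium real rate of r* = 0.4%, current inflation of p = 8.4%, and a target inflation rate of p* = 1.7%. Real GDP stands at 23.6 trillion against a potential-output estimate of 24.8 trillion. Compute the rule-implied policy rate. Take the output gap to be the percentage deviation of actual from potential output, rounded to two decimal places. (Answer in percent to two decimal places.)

7.53%

Output gap = 100 × (23.6 − 24.8) / 24.8 = -4.84%.
i = 0.40 + 1.70 + 1.75 × (8.40 − 1.70) + 1.3 × (-4.84)
   = 0.40 + 1.7 + 11.725 − 6.292 = 7.53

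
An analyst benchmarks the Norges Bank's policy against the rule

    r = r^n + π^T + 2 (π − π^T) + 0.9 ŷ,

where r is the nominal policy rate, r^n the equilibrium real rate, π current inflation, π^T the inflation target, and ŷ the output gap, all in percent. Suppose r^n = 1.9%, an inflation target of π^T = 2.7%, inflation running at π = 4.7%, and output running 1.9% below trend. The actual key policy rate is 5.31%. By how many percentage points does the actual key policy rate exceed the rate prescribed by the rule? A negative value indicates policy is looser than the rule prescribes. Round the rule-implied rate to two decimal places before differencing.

Output 1.9% below potential → ŷ = -1.9.
r = 1.9 + 2.7 + 2 × (4.7 − 2.7) + 0.9 × (-1.9)
   = 1.9 + 2.7 + 4 − 1.71 = 6.89
Deviation = 5.31 − 6.89 = -1.58 pp.

-1.58 pp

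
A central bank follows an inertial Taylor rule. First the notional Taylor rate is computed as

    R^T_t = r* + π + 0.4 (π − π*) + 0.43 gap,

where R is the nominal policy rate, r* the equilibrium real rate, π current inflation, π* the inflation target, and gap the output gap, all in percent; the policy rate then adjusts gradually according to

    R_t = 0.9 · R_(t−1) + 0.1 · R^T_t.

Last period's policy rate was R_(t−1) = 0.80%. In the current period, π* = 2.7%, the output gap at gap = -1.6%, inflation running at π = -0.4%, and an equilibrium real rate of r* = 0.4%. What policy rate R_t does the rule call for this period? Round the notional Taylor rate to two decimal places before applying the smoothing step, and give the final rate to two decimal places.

0.53%

R^T_t = 0.4 + (-0.4) + 0.4 × (-0.4 − 2.7) + 0.43 × (-1.6)
   = 0.4 − 0.4 − 1.24 − 0.688 = -1.93
R_t = 0.9 × 0.80 + 0.1 × (-1.93) = 0.72 − 0.193 = 0.53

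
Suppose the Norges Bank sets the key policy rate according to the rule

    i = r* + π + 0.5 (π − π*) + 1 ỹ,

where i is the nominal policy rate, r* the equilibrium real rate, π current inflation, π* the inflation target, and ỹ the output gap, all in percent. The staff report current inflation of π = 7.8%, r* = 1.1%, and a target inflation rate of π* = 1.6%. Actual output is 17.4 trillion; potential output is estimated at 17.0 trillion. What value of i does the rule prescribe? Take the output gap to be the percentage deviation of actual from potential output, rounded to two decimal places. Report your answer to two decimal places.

14.35%

Output gap = 100 × (17.4 − 17.0) / 17.0 = 2.35%.
i = 1.10 + 7.80 + 0.5 × (7.80 − 1.60) + 1 × 2.35
   = 1.10 + 7.8 + 3.1 + 2.35 = 14.35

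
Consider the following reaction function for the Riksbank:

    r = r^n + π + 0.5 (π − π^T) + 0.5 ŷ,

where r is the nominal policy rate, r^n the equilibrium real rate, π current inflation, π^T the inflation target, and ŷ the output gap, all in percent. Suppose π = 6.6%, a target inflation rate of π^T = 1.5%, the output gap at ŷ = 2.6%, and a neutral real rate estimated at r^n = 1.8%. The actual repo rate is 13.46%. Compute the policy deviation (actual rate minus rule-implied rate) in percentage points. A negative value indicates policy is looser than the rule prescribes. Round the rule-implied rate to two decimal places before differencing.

1.21 pp

r = 1.8 + 6.6 + 0.5 × (6.6 − 1.5) + 0.5 × 2.6
   = 1.8 + 6.6 + 2.55 + 1.3 = 12.25
Deviation = 13.46 − 12.25 = 1.21 pp.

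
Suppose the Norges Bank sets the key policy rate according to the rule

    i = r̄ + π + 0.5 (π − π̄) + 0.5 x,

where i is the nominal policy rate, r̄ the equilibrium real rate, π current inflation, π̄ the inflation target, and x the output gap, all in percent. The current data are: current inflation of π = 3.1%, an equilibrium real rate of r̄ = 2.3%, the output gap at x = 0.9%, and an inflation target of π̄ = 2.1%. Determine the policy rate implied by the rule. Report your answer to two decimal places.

6.35%

i = 2.3 + 3.1 + 0.5 × (3.1 − 2.1) + 0.5 × 0.9
   = 2.3 + 3.1 + 0.5 + 0.45 = 6.35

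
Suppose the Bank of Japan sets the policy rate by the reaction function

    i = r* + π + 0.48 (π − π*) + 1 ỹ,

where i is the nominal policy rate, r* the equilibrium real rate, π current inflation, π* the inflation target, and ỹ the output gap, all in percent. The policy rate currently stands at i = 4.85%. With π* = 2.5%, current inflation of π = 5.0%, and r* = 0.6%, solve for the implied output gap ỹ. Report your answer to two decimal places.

1 ỹ = 4.85 − 0.6 − 5.0 − 0.48 × (5.0 − 2.5) = -1.95
ỹ = -1.95 / 1 = -1.95

-1.95%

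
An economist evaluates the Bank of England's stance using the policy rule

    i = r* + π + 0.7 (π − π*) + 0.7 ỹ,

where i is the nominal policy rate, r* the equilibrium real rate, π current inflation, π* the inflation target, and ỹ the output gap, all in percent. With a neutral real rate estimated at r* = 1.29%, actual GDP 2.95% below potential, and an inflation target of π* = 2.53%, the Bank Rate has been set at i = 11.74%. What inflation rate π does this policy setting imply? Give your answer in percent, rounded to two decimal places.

8.40%

Output 2.95% below potential → ỹ = -2.95.
Collecting π: i = r* + (1 + 0.7) π − 0.7 π* + 0.7 ỹ
1.7 π = 11.74 − 1.29 + 0.7 × 2.53 − 0.7 × (-2.95) = 14.286
π = 14.286 / 1.7 = 8.40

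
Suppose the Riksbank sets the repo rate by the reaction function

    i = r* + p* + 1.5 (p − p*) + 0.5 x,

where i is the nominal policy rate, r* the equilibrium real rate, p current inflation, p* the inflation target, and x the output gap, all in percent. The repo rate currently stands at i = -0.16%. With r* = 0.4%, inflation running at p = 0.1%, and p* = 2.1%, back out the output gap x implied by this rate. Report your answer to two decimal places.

0.68%

0.5 x = -0.16 − 0.4 − 2.1 − 1.5 × (0.1 − 2.1) = 0.34
x = 0.34 / 0.5 = 0.68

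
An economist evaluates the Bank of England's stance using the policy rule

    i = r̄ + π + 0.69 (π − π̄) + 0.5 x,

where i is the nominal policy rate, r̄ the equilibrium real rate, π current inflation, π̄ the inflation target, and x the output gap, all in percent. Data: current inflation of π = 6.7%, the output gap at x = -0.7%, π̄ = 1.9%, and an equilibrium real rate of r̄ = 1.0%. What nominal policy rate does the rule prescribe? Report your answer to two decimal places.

i = 1.0 + 6.7 + 0.69 × (6.7 − 1.9) + 0.5 × (-0.7)
   = 1.0 + 6.7 + 3.312 − 0.35 = 10.66

10.66%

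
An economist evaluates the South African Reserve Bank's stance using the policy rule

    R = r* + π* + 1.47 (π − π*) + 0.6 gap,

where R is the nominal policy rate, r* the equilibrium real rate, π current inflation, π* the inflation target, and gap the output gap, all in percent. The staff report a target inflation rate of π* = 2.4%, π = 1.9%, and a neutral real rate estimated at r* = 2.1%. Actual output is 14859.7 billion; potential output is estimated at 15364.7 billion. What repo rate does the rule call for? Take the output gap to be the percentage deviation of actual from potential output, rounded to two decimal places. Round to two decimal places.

1.79%

Output gap = 100 × (14859.7 − 15364.7) / 15364.7 = -3.29%.
R = 2.10 + 2.40 + 1.47 × (1.90 − 2.40) + 0.6 × (-3.29)
   = 2.10 + 2.4 − 0.735 − 1.974 = 1.79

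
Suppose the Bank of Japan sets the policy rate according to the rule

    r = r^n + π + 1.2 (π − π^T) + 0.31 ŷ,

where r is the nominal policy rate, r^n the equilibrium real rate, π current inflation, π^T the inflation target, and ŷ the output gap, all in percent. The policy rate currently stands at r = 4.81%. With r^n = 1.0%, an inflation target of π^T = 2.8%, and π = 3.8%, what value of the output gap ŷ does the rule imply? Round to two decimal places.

0.31 ŷ = 4.81 − 1.0 − 3.8 − 1.2 × (3.8 − 2.8) = -1.19
ŷ = -1.19 / 0.31 = -3.84

-3.84%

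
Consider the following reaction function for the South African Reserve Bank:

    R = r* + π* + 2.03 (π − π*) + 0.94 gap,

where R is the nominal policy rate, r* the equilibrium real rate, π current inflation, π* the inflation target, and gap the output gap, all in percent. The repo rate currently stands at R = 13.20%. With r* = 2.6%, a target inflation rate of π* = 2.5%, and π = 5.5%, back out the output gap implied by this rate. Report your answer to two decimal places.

0.94 gap = 13.20 − 2.6 − 2.5 − 2.03 × (5.5 − 2.5) = 2.01
gap = 2.01 / 0.94 = 2.14

2.14%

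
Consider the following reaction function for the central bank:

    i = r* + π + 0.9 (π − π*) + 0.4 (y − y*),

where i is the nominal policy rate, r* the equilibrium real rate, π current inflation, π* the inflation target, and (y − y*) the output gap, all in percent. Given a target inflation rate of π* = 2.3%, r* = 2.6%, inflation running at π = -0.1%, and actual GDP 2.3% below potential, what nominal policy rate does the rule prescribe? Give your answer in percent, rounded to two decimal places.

-0.58%

Output 2.3% below potential → (y − y*) = -2.3.
i = 2.6 + (-0.1) + 0.9 × (-0.1 − 2.3) + 0.4 × (-2.3)
   = 2.6 − 0.1 − 2.16 − 0.92 = -0.58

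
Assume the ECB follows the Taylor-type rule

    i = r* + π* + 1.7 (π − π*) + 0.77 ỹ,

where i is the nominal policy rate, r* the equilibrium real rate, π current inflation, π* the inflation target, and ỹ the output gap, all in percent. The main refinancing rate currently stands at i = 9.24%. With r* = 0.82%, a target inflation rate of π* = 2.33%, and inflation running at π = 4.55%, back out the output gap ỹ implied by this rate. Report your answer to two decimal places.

3.01%

0.77 ỹ = 9.24 − 0.82 − 2.33 − 1.7 × (4.55 − 2.33) = 2.316
ỹ = 2.316 / 0.77 = 3.01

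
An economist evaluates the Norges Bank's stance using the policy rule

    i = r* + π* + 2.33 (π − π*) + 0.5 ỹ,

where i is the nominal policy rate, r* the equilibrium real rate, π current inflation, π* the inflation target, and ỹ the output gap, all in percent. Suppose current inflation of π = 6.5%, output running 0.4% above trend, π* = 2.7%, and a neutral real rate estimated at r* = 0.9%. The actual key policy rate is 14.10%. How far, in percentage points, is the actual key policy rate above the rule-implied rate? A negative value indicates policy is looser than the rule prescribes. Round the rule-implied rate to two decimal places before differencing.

1.45 pp

Output 0.4% above potential → ỹ = 0.4.
i = 0.9 + 2.7 + 2.33 × (6.5 − 2.7) + 0.5 × 0.4
   = 0.9 + 2.7 + 8.854 + 0.2 = 12.65
Deviation = 14.10 − 12.65 = 1.45 pp.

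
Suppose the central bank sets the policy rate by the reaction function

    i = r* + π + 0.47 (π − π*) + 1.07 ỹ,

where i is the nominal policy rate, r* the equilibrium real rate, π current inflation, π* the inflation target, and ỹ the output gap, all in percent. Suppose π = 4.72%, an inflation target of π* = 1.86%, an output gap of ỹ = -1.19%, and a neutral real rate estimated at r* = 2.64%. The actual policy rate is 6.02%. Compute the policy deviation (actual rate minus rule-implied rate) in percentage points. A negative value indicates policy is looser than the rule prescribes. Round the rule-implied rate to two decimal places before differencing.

-1.41 pp

i = 2.64 + 4.72 + 0.47 × (4.72 − 1.86) + 1.07 × (-1.19)
   = 2.64 + 4.72 + 1.3442 − 1.2733 = 7.43
Deviation = 6.02 − 7.43 = -1.41 pp.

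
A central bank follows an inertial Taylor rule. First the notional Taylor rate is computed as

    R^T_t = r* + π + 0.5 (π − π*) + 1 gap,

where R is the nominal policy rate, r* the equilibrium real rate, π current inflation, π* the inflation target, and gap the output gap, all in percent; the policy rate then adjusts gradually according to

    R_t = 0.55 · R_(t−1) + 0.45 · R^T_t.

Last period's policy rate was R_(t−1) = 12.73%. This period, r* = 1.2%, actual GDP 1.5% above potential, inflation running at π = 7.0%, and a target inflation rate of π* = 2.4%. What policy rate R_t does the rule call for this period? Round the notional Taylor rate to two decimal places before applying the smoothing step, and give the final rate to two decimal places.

12.40%

Output 1.5% above potential → gap = 1.5.
R^T_t = 1.2 + 7.0 + 0.5 × (7.0 − 2.4) + 1 × 1.5
   = 1.2 + 7 + 2.3 + 1.5 = 12.00
R_t = 0.55 × 12.73 + 0.45 × 12.00 = 7.0015 + 5.4 = 12.40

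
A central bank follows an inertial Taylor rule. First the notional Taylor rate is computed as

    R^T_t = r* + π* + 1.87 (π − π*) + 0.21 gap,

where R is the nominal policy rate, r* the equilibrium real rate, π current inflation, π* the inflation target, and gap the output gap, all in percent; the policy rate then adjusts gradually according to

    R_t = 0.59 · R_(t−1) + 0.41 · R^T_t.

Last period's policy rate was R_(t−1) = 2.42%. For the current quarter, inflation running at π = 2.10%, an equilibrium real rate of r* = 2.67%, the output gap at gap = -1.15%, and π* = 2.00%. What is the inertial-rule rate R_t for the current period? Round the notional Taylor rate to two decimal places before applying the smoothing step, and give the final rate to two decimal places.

R^T_t = 2.67 + 2.00 + 1.87 × (2.10 − 2.00) + 0.21 × (-1.15)
   = 2.67 + 2 + 0.187 − 0.2415 = 4.62
R_t = 0.59 × 2.42 + 0.41 × 4.62 = 1.4278 + 1.8942 = 3.32

3.32%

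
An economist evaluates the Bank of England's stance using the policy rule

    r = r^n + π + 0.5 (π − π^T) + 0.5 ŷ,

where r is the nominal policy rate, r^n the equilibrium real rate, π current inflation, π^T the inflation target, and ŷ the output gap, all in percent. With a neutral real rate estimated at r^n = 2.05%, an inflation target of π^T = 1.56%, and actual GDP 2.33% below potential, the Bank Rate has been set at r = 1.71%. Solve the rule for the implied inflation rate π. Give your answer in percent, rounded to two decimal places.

1.07%

Output 2.33% below potential → ŷ = -2.33.
Collecting π: r = r^n + (1 + 0.5) π − 0.5 π^T + 0.5 ŷ
1.5 π = 1.71 − 2.05 + 0.5 × 1.56 − 0.5 × (-2.33) = 1.605
π = 1.605 / 1.5 = 1.07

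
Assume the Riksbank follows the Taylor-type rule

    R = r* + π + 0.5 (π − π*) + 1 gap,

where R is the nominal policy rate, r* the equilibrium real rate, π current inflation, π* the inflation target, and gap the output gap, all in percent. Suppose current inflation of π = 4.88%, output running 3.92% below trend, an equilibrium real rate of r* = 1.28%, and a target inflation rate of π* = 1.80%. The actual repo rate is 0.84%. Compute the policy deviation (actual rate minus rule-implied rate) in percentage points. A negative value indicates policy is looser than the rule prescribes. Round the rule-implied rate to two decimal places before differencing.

-2.94 pp

Output 3.92% below potential → gap = -3.92.
R = 1.28 + 4.88 + 0.5 × (4.88 − 1.80) + 1 × (-3.92)
   = 1.28 + 4.88 + 1.54 − 3.92 = 3.78
Deviation = 0.84 − 3.78 = -2.94 pp.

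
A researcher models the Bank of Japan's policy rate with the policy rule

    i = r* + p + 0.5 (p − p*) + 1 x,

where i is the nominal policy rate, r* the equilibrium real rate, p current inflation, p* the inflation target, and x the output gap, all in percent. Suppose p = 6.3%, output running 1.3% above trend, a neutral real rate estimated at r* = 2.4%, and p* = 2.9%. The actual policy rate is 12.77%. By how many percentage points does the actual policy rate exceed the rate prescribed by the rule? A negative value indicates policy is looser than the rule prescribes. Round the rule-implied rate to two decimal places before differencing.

Output 1.3% above potential → x = 1.3.
i = 2.4 + 6.3 + 0.5 × (6.3 − 2.9) + 1 × 1.3
   = 2.4 + 6.3 + 1.7 + 1.3 = 11.70
Deviation = 12.77 − 11.70 = 1.07 pp.

1.07 pp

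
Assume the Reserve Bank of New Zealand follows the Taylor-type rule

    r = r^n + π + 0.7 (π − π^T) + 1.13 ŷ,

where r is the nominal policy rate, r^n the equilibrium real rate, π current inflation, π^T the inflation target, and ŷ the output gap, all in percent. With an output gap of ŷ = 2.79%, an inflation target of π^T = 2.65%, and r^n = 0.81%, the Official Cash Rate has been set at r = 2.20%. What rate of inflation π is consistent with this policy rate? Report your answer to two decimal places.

0.05%

Collecting π: r = r^n + (1 + 0.7) π − 0.7 π^T + 1.13 ŷ
1.7 π = 2.20 − 0.81 + 0.7 × 2.65 − 1.13 × 2.79 = 0.0923
π = 0.0923 / 1.7 = 0.05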